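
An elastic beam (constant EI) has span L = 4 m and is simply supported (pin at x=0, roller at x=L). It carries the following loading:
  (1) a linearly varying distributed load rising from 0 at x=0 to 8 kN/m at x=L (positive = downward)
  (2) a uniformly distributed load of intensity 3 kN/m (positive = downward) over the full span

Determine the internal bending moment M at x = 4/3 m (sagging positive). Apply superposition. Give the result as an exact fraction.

Load 1 — triangular load w₀=8 kN/m (0→w₀ over full span):
  M_1 = w₀Lx/6 - w₀x³/(6L) = 8·4·(4/3)/6 - 8·(4/3)³/(6·4) = 512/81 kN·m
Load 2 — uniform load w=3 kN/m over full span:
  M_2 = wx(L-x)/2 = 3·(4/3)·(4-(4/3))/2 = 16/3 kN·m
Superposition: M = Σ M_i = 944/81 kN·m ≈ 11.654321 kN·m

M(4/3) = 944/81 kN·m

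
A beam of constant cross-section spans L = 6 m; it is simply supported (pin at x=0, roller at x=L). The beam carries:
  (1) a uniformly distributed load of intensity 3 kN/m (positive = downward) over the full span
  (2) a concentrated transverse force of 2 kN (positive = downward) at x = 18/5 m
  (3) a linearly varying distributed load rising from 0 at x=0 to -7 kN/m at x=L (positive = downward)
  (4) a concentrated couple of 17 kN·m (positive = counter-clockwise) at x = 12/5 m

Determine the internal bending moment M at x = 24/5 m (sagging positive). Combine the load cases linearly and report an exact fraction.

M(24/5) = -677/125 kN·m

Load 1 — uniform load w=3 kN/m over full span:
  M_1 = wx(L-x)/2 = 3·(24/5)·(6-(24/5))/2 = 216/25 kN·m
Load 2 — point force P=2 kN at a=18/5 m (b=L-a=12/5):
  M_2 = Pa(L-x)/L  [x>a] = 2·(18/5)·(6-(24/5))/6 = 36/25 kN·m
Load 3 — triangular load w₀=-7 kN/m (0→w₀ over full span):
  M_3 = w₀Lx/6 - w₀x³/(6L) = (-7)·6·(24/5)/6 - (-7)·(24/5)³/(6·6) = -1512/125 kN·m
Load 4 — applied couple M₀=17 kN·m at a=12/5 m (b=L-a=18/5):
  M_4 = M₀x/L - M₀  [x>a] = 17·(24/5)/6 - 17 = -17/5 kN·m
Superposition: M = Σ M_i = -677/125 kN·m ≈ -5.416000 kN·m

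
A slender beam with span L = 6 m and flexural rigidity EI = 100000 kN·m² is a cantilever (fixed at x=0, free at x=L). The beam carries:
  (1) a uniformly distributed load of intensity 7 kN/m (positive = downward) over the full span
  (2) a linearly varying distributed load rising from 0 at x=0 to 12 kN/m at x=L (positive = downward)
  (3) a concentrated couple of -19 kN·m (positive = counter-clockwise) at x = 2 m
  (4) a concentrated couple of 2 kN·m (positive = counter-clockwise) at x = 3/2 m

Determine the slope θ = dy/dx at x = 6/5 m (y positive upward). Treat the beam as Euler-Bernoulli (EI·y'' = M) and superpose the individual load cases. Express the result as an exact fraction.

Load 1 — uniform load w=7 kN/m over full span:
  θ_1 = -wx(x²-3Lx+3L²)/(6EI) = -7·(6/5)·((6/5)²-3·6·(6/5)+3·6²)/(6·100000) = -3843/3125000 rad
Load 2 — triangular load w₀=12 kN/m (0→w₀ over full span):
  θ_2 = (w₀Lx²/4-w₀L²x/3-w₀x⁴/(24L))/EI = (12·6·(6/5)²/4-12·6²·(6/5)/3-12·(6/5)⁴/(24·6))/100000 = -22977/15625000 rad
Load 3 — applied couple M₀=-19 kN·m at a=2 m (b=L-a=4):
  θ_3 = M₀x/EI  [x≤a] = (-19)·(6/5)/100000 = -57/250000 rad
Load 4 — applied couple M₀=2 kN·m at a=3/2 m (b=L-a=9/2):
  θ_4 = M₀x/EI  [x≤a] = 2·(6/5)/100000 = 3/125000 rad
Superposition: θ = Σ θ_i = -90759/31250000 rad ≈ -0.002904 rad

θ(6/5) = -90759/31250000 rad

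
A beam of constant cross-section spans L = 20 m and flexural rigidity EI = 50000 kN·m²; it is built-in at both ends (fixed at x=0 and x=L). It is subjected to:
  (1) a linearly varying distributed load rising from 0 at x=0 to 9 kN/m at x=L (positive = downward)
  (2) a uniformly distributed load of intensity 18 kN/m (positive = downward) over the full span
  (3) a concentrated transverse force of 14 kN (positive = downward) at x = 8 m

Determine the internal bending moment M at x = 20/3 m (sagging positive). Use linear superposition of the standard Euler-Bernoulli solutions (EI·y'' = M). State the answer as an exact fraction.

Load 1 — triangular load w₀=9 kN/m (0→w₀ over full span):
  M_1 = 3w₀Lx/20 - w₀L²/30 - w₀x³/(6L) = 3·9·20·(20/3)/20 - 9·20²/30 - 9·(20/3)³/(6·20) = 340/9 kN·m
Load 2 — uniform load w=18 kN/m over full span:
  M_2 = wLx/2 - wL²/12 - wx²/2 = 18·20·(20/3)/2 - 18·20²/12 - 18·(20/3)²/2 = 200 kN·m
Load 3 — point force P=14 kN at a=8 m (b=L-a=12):
  M_3 = Pb²(3a+b)x/L³ - Pab²/L²  [x≤a] = 14·12²·(3·8+12)·(20/3)/20³ - 14·8·12²/20² = 504/25 kN·m
Superposition: M = Σ M_i = 58036/225 kN·m ≈ 257.937778 kN·m

M(20/3) = 58036/225 kN·m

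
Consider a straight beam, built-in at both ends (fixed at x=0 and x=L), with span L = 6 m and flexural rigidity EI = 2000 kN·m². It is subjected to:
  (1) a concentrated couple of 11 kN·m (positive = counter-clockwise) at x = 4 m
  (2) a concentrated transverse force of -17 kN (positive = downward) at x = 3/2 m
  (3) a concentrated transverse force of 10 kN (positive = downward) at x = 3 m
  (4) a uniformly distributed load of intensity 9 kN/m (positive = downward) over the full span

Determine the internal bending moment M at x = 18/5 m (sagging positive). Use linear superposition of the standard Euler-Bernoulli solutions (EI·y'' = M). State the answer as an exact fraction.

M(18/5) = 47807/2400 kN·m

Load 1 — applied couple M₀=11 kN·m at a=4 m (b=L-a=2):
  M_1 = R_Ax - M_A  [x≤a] with R_A=22/9, M_A=11/3 = (22/9)·(18/5) - (11/3) = 77/15 kN·m
Load 2 — point force P=-17 kN at a=3/2 m (b=L-a=9/2):
  M_2 = Pa²(a+3b)(L-x)/L³ - Pa²b/L²  [x>a] = (-17)·(3/2)²·((3/2)+3·(9/2))·(6-(18/5))/6³ - (-17)·(3/2)²·(9/2)/6² = -51/32 kN·m
Load 3 — point force P=10 kN at a=3 m (b=L-a=3):
  M_3 = Pa²(a+3b)(L-x)/L³ - Pa²b/L²  [x>a] = 10·3²·(3+3·3)·(6-(18/5))/6³ - 10·3²·3/6² = 9/2 kN·m
Load 4 — uniform load w=9 kN/m over full span:
  M_4 = wLx/2 - wL²/12 - wx²/2 = 9·6·(18/5)/2 - 9·6²/12 - 9·(18/5)²/2 = 297/25 kN·m
Superposition: M = Σ M_i = 47807/2400 kN·m ≈ 19.919583 kN·m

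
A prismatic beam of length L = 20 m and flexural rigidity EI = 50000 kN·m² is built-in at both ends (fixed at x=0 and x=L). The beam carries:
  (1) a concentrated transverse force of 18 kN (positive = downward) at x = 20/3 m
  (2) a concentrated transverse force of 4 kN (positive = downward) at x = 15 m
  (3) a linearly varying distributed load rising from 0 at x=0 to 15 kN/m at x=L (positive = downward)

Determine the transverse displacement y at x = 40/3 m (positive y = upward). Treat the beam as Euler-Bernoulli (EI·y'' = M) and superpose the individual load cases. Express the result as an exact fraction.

y(40/3) = -749/12150 m

Load 1 — point force P=18 kN at a=20/3 m (b=L-a=40/3):
  y_1 = -Pa²(L-x)²(3bL-(3b+a)(L-x))/(6L³EI)  [x>a] = -18·(20/3)²·(20-(40/3))²·(3·(40/3)·20-(3·(40/3)+(20/3))·(20-(40/3)))/(6·20³·50000) = -44/6075 m
Load 2 — point force P=4 kN at a=15 m (b=L-a=5):
  y_2 = -Pb²x²(3aL-(3a+b)x)/(6L³EI)  [x≤a] = -4·5²·(40/3)²·(3·15·20-(3·15+5)·(40/3))/(6·20³·50000) = -7/4050 m
Load 3 — triangular load w₀=15 kN/m (0→w₀ over full span):
  y_3 = -w₀x²(L-x)²(x+2L)/(120LEI) = -15·(40/3)²·(20-(40/3))²·((40/3)+2·20)/(120·20·50000) = -64/1215 m
Superposition: y = Σ y_i = -749/12150 m ≈ -0.061646 m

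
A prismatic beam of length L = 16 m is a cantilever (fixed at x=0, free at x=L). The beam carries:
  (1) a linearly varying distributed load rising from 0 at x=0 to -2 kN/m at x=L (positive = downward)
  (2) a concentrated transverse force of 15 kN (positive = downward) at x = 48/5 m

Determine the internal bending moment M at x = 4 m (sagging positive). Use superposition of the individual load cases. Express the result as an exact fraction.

Load 1 — triangular load w₀=-2 kN/m (0→w₀ over full span):
  M_1 = w₀Lx/2 - w₀L²/3 - w₀x³/(6L) = (-2)·16·4/2 - (-2)·16²/3 - (-2)·4³/(6·16) = 108 kN·m
Load 2 — point force P=15 kN at a=48/5 m (b=L-a=32/5):
  M_2 = -P(a-x)  [x≤a] = -15·((48/5)-4) = -84 kN·m
Superposition: M = Σ M_i = 24 kN·m ≈ 24.000000 kN·m

M(4) = 24 kN·m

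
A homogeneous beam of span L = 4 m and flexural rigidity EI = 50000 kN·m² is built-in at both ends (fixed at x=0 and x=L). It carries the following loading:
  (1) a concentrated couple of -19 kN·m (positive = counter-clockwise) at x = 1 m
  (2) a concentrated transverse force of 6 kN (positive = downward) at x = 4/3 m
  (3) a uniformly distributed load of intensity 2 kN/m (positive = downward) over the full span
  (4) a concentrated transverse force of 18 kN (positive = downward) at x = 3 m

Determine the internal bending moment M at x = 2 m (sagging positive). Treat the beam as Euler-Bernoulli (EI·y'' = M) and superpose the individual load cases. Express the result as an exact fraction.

M(2) = 29/3 kN·m

Load 1 — applied couple M₀=-19 kN·m at a=1 m (b=L-a=3):
  M_1 = R_Ax - M_A - M₀  [x>a] with R_A=-171/32, M_A=57/16 = (-171/32)·2 - (57/16) - (-19) = 19/4 kN·m
Load 2 — point force P=6 kN at a=4/3 m (b=L-a=8/3):
  M_2 = Pa²(a+3b)(L-x)/L³ - Pa²b/L²  [x>a] = 6·(4/3)²·((4/3)+3·(8/3))·(4-2)/4³ - 6·(4/3)²·(8/3)/4² = 4/3 kN·m
Load 3 — uniform load w=2 kN/m over full span:
  M_3 = wLx/2 - wL²/12 - wx²/2 = 2·4·2/2 - 2·4²/12 - 2·2²/2 = 4/3 kN·m
Load 4 — point force P=18 kN at a=3 m (b=L-a=1):
  M_4 = Pb²(3a+b)x/L³ - Pab²/L²  [x≤a] = 18·1²·(3·3+1)·2/4³ - 18·3·1²/4² = 9/4 kN·m
Superposition: M = Σ M_i = 29/3 kN·m ≈ 9.666667 kN·m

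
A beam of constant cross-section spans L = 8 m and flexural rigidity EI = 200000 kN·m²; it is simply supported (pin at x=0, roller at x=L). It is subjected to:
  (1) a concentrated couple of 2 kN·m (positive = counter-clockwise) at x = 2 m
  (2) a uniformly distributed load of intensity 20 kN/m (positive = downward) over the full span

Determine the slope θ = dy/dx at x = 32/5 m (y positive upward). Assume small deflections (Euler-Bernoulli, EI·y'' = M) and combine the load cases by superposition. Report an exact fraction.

Load 1 — applied couple M₀=2 kN·m at a=2 m (b=L-a=6):
  θ_1 = (M₀x²/(2L)-M₀(x-a)+C₁)/EI  [x>a] with C₁=M₀(3b²-L²)/(6L)=11/6 = (2·(32/5)²/(2·8)-2·((32/5)-2)+(11/6))/200000 = -277/30000000 rad
Load 2 — uniform load w=20 kN/m over full span:
  θ_2 = -w(L³-6Lx²+4x³)/(24EI) = -20·(8³-6·8·(32/5)²+4·(32/5)³)/(24·200000) = 132/78125 rad
Superposition: θ = Σ θ_i = 50411/30000000 rad ≈ 0.001680 rad

θ(32/5) = 50411/30000000 rad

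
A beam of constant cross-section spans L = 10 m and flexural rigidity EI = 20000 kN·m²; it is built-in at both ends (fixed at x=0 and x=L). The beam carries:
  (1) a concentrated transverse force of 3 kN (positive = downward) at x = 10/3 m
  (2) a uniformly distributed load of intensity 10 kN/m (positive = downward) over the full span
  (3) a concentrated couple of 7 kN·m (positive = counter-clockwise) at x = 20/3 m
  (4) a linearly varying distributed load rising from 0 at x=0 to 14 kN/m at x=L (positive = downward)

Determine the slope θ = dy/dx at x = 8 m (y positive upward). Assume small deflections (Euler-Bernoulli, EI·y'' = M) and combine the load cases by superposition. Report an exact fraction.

θ(8) = 3251/450000 rad

Load 1 — point force P=3 kN at a=10/3 m (b=L-a=20/3):
  θ_1 = Pa²(L-x)(2bL-(3b+a)(L-x))/(2L³EI)  [x>a] = 3·(10/3)²·(10-8)·(2·(20/3)·10-(3·(20/3)+(10/3))·(10-8))/(2·10³·20000) = 13/90000 rad
Load 2 — uniform load w=10 kN/m over full span:
  θ_2 = -wx(L-x)(L-2x)/(12EI) = -10·8·(10-8)·(10-2·8)/(12·20000) = 1/250 rad
Load 3 — applied couple M₀=7 kN·m at a=20/3 m (b=L-a=10/3):
  θ_3 = (R_Ax²/2 - M_Ax - M₀(x-a))/EI  [x>a] with R_A=14/15, M_A=7/3 = ((14/15)·8²/2 - (7/3)·8 - 7·(8-(20/3)))/20000 = 7/75000 rad
Load 4 — triangular load w₀=14 kN/m (0→w₀ over full span):
  θ_4 = -w₀(2x(L-x)(L-2x)(x+2L)+x²(L-x)²)/(120LEI) = -14·(2·8·(10-8)·(10-2·8)·(8+2·10)+8²·(10-8)²)/(120·10·20000) = 28/9375 rad
Superposition: θ = Σ θ_i = 3251/450000 rad ≈ 0.007224 rad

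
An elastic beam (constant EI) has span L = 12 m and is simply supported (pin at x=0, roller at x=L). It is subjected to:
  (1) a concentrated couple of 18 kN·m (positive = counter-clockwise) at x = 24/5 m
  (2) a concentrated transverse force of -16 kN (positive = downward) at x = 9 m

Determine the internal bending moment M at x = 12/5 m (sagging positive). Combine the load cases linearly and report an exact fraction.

M(12/5) = -6 kN·m

Load 1 — applied couple M₀=18 kN·m at a=24/5 m (b=L-a=36/5):
  M_1 = M₀x/L  [x≤a] = 18·(12/5)/12 = 18/5 kN·m
Load 2 — point force P=-16 kN at a=9 m (b=L-a=3):
  M_2 = Pbx/L  [x≤a] = (-16)·3·(12/5)/12 = -48/5 kN·m
Superposition: M = Σ M_i = -6 kN·m ≈ -6.000000 kN·m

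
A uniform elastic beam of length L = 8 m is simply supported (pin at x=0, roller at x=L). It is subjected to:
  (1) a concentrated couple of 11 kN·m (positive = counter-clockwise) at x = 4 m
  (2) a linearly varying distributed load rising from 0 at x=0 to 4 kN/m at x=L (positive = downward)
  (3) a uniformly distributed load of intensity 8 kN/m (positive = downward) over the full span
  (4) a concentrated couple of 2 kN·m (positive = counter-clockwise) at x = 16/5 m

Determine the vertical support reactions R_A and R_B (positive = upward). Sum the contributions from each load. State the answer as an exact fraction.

Load 1 — applied couple M₀=11 kN·m at a=4 m (b=L-a=4):
  R_A = M₀/L = 11/8 kN
  R_B = -M₀/L = -11/8 kN
Load 2 — triangular load w₀=4 kN/m (0→w₀ over full span):
  R_A = w₀L/6 = 4·8/6 = 16/3 kN
  R_B = w₀L/3 = 4·8/3 = 32/3 kN
Load 3 — uniform load w=8 kN/m over full span:
  R_A = wL/2 = 8·8/2 = 32 kN
  R_B = wL/2 = 8·8/2 = 32 kN
Load 4 — applied couple M₀=2 kN·m at a=16/5 m (b=L-a=24/5):
  R_A = M₀/L = 2/8 = 1/4 kN
  R_B = -M₀/L = -2/8 = -1/4 kN
Superposition: R_A = 935/24 kN, R_B = 985/24 kN

R_A = 935/24 kN, R_B = 985/24 kN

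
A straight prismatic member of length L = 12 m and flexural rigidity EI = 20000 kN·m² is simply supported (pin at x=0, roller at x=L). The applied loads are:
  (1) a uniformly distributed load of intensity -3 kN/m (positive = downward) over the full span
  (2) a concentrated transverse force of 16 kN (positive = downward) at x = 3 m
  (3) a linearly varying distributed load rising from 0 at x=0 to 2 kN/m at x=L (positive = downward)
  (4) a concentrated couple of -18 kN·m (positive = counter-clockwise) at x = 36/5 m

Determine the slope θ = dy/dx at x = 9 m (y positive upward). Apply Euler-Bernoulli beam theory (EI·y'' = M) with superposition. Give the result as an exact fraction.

θ(9) = -14757/8000000 rad

Load 1 — uniform load w=-3 kN/m over full span:
  θ_1 = -w(L³-6Lx²+4x³)/(24EI) = -(-3)·(12³-6·12·9²+4·9³)/(24·20000) = -297/40000 rad
Load 2 — point force P=16 kN at a=3 m (b=L-a=9):
  θ_2 = -Pa(2L²-6Lx+3x²+a²)/(6LEI)  [x>a] = -16·3·(2·12²-6·12·9+3·9²+3²)/(6·12·20000) = 9/2500 rad
Load 3 — triangular load w₀=2 kN/m (0→w₀ over full span):
  θ_3 = -w₀(7L⁴-30L²x²+15x⁴)/(360LEI) = -2·(7·12⁴-30·12²·9²+15·9⁴)/(360·12·20000) = 3939/1600000 rad
Load 4 — applied couple M₀=-18 kN·m at a=36/5 m (b=L-a=24/5):
  θ_4 = (M₀x²/(2L)-M₀(x-a)+C₁)/EI  [x>a] with C₁=M₀(3b²-L²)/(6L)=468/25 = ((-18)·9²/(2·12)-(-18)·(9-(36/5))+(468/25))/20000 = -963/2000000 rad
Superposition: θ = Σ θ_i = -14757/8000000 rad ≈ -0.001845 rad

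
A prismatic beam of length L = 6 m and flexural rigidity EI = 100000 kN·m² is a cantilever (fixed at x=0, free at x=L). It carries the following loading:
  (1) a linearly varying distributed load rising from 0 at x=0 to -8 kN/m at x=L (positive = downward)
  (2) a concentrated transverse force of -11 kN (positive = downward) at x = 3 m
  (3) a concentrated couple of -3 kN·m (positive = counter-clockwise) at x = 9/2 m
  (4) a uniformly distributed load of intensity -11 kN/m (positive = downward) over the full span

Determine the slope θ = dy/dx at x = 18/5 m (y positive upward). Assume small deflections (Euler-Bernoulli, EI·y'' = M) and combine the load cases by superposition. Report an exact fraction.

Load 1 — triangular load w₀=-8 kN/m (0→w₀ over full span):
  θ_1 = (w₀Lx²/4-w₀L²x/3-w₀x⁴/(24L))/EI = ((-8)·6·(18/5)²/4-(-8)·6²·(18/5)/3-(-8)·(18/5)⁴/(24·6))/100000 = 15579/7812500 rad
Load 2 — point force P=-11 kN at a=3 m (b=L-a=3):
  θ_2 = -Pa²/(2EI)  [x>a] = -(-11)·3²/(2·100000) = 99/200000 rad
Load 3 — applied couple M₀=-3 kN·m at a=9/2 m (b=L-a=3/2):
  θ_3 = M₀x/EI  [x≤a] = (-3)·(18/5)/100000 = -27/250000 rad
Load 4 — uniform load w=-11 kN/m over full span:
  θ_4 = -wx(x²-3Lx+3L²)/(6EI) = -(-11)·(18/5)·((18/5)²-3·6·(18/5)+3·6²)/(6·100000) = 11583/3125000 rad
Superposition: θ = Σ θ_i = 760959/125000000 rad ≈ 0.006088 rad

θ(18/5) = 760959/125000000 rad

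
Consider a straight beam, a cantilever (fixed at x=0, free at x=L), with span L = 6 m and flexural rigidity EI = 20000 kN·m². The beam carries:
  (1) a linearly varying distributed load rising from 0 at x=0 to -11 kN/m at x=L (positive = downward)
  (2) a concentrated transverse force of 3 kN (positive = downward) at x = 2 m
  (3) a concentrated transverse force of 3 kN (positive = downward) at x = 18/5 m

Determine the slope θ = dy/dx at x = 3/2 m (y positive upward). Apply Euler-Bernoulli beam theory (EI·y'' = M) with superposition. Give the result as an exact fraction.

θ(3/2) = 182799/25600000 rad

Load 1 — triangular load w₀=-11 kN/m (0→w₀ over full span):
  θ_1 = (w₀Lx²/4-w₀L²x/3-w₀x⁴/(24L))/EI = ((-11)·6·(3/2)²/4-(-11)·6²·(3/2)/3-(-11)·(3/2)⁴/(24·6))/20000 = 41283/5120000 rad
Load 2 — point force P=3 kN at a=2 m (b=L-a=4):
  θ_2 = -Px(2a-x)/(2EI)  [x≤a] = -3·(3/2)·(2·2-(3/2))/(2·20000) = -9/32000 rad
Load 3 — point force P=3 kN at a=18/5 m (b=L-a=12/5):
  θ_3 = -Px(2a-x)/(2EI)  [x≤a] = -3·(3/2)·(2·(18/5)-(3/2))/(2·20000) = -513/800000 rad
Superposition: θ = Σ θ_i = 182799/25600000 rad ≈ 0.007141 rad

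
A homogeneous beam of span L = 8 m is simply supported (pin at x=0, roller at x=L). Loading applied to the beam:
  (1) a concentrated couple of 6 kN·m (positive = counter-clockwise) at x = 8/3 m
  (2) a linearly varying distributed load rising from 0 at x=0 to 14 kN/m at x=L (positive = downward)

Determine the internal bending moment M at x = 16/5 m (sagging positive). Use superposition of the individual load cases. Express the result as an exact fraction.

M(16/5) = 5822/125 kN·m

Load 1 — applied couple M₀=6 kN·m at a=8/3 m (b=L-a=16/3):
  M_1 = M₀x/L - M₀  [x>a] = 6·(16/5)/8 - 6 = -18/5 kN·m
Load 2 — triangular load w₀=14 kN/m (0→w₀ over full span):
  M_2 = w₀Lx/6 - w₀x³/(6L) = 14·8·(16/5)/6 - 14·(16/5)³/(6·8) = 6272/125 kN·m
Superposition: M = Σ M_i = 5822/125 kN·m ≈ 46.576000 kN·m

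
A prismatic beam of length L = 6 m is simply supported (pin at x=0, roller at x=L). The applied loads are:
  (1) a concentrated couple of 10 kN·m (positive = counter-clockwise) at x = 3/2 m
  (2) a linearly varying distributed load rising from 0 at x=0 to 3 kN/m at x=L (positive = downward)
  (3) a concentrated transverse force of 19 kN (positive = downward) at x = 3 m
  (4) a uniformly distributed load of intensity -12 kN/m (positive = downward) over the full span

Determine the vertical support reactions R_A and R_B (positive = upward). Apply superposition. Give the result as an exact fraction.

Load 1 — applied couple M₀=10 kN·m at a=3/2 m (b=L-a=9/2):
  R_A = M₀/L = 10/6 = 5/3 kN
  R_B = -M₀/L = -10/6 = -5/3 kN
Load 2 — triangular load w₀=3 kN/m (0→w₀ over full span):
  R_A = w₀L/6 = 3·6/6 = 3 kN
  R_B = w₀L/3 = 3·6/3 = 6 kN
Load 3 — point force P=19 kN at a=3 m (b=L-a=3):
  R_A = Pb/L = 19·3/6 = 19/2 kN
  R_B = Pa/L = 19·3/6 = 19/2 kN
Load 4 — uniform load w=-12 kN/m over full span:
  R_A = wL/2 = (-12)·6/2 = -36 kN
  R_B = wL/2 = (-12)·6/2 = -36 kN
Superposition: R_A = -131/6 kN, R_B = -133/6 kN

R_A = -131/6 kN, R_B = -133/6 kN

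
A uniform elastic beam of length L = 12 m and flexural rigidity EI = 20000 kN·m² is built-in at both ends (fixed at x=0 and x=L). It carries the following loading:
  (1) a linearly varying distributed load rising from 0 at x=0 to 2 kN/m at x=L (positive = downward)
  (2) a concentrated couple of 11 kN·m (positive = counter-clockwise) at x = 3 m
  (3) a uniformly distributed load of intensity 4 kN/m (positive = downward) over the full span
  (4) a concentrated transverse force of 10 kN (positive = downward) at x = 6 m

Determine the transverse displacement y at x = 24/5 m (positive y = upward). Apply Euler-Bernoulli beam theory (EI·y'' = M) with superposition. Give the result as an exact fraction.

Load 1 — triangular load w₀=2 kN/m (0→w₀ over full span):
  y_1 = -w₀x²(L-x)²(x+2L)/(120LEI) = -2·(24/5)²·(12-(24/5))²·((24/5)+2·12)/(120·12·20000) = -23328/9765625 m
Load 2 — applied couple M₀=11 kN·m at a=3 m (b=L-a=9):
  y_2 = (R_Ax³/6 - M_Ax²/2 - M₀(x-a)²/2)/EI  [x>a] with R_A=33/32, M_A=-33/16 = ((33/32)·(24/5)³/6 - (-33/16)·(24/5)²/2 - 11·((24/5)-3)²/2)/20000 = 6237/5000000 m
Load 3 — uniform load w=4 kN/m over full span:
  y_3 = -wx²(L-x)²/(24EI) = -4·(24/5)²·(12-(24/5))²/(24·20000) = -3888/390625 m
Load 4 — point force P=10 kN at a=6 m (b=L-a=6):
  y_4 = -Pb²x²(3aL-(3a+b)x)/(6L³EI)  [x≤a] = -10·6²·(24/5)²·(3·6·12-(3·6+6)·(24/5))/(6·12³·20000) = -63/15625 m
Superposition: y = Σ y_i = -9454167/625000000 m ≈ -0.015127 m

y(24/5) = -9454167/625000000 m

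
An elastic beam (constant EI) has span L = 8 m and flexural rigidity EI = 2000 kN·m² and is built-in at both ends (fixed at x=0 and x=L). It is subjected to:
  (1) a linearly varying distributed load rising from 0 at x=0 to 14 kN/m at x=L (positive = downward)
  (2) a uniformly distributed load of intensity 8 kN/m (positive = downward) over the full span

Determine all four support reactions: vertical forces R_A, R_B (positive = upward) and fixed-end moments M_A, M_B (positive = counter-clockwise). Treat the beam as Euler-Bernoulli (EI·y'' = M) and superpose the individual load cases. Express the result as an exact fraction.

R_A = 244/5 kN, M_A = 1088/15 kN·m, R_B = 356/5 kN, M_B = -1312/15 kN·m

Load 1 — triangular load w₀=14 kN/m (0→w₀ over full span):
  R_A = 3w₀L/20 = 3·14·8/20 = 84/5 kN
  M_A = w₀L²/30 = 14·8²/30 = 448/15 kN·m
  R_B = 7w₀L/20 = 7·14·8/20 = 196/5 kN
  M_B = -w₀L²/20 = -14·8²/20 = -224/5 kN·m
Load 2 — uniform load w=8 kN/m over full span:
  R_A = wL/2 = 8·8/2 = 32 kN
  M_A = wL²/12 = 8·8²/12 = 128/3 kN·m
  R_B = wL/2 = 8·8/2 = 32 kN
  M_B = -wL²/12 = -8·8²/12 = -128/3 kN·m
Superposition: R_A = 244/5 kN, M_A = 1088/15 kN·m, R_B = 356/5 kN, M_B = -1312/15 kN·m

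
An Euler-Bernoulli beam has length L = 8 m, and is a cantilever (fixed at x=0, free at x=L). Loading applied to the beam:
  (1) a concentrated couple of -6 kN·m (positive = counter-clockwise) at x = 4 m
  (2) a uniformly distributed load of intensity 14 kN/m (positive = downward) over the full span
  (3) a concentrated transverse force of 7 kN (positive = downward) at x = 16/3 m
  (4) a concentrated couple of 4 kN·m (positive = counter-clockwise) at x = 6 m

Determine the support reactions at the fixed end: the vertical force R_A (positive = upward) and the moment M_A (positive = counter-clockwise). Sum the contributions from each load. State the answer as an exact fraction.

Load 1 — applied couple M₀=-6 kN·m at a=4 m (b=L-a=4):
  R_A = 0 kN
  M_A = -M₀ = -(-6) = 6 kN·m
Load 2 — uniform load w=14 kN/m over full span:
  R_A = wL = 14·8 = 112 kN
  M_A = wL²/2 = 14·8²/2 = 448 kN·m
Load 3 — point force P=7 kN at a=16/3 m (b=L-a=8/3):
  R_A = P = 7 kN
  M_A = Pa = 7·(16/3) = 112/3 kN·m
Load 4 — applied couple M₀=4 kN·m at a=6 m (b=L-a=2):
  R_A = 0 kN
  M_A = -M₀ = -4 kN·m
Superposition: R_A = 119 kN, M_A = 1462/3 kN·m

R_A = 119 kN, M_A = 1462/3 kN·m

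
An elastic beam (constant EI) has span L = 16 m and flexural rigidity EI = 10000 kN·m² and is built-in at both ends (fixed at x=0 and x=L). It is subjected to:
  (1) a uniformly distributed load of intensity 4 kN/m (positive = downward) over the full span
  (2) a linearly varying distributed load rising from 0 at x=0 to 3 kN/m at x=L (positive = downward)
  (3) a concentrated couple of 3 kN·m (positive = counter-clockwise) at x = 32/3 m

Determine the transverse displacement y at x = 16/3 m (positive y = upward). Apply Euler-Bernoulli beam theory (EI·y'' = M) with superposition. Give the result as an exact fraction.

y(16/3) = -18632/253125 m

Load 1 — uniform load w=4 kN/m over full span:
  y_1 = -wx²(L-x)²/(24EI) = -4·(16/3)²·(16-(16/3))²/(24·10000) = -8192/151875 m
Load 2 — triangular load w₀=3 kN/m (0→w₀ over full span):
  y_2 = -w₀x²(L-x)²(x+2L)/(120LEI) = -3·(16/3)²·(16-(16/3))²·((16/3)+2·16)/(120·16·10000) = -14336/759375 m
Load 3 — applied couple M₀=3 kN·m at a=32/3 m (b=L-a=16/3):
  y_3 = (R_Ax³/6 - M_Ax²/2)/EI  [x≤a] with R_A=1/4, M_A=1 = ((1/4)·(16/3)³/6 - 1·(16/3)²/2)/10000 = -8/10125 m
Superposition: y = Σ y_i = -18632/253125 m ≈ -0.073608 m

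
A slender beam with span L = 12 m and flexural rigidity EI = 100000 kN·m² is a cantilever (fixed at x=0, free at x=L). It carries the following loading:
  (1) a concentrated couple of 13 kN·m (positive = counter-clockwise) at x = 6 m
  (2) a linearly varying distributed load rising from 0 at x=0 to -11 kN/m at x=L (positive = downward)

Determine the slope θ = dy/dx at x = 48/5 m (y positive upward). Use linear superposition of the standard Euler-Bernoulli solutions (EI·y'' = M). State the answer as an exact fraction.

θ(48/5) = 759351/31250000 rad

Load 1 — applied couple M₀=13 kN·m at a=6 m (b=L-a=6):
  θ_1 = M₀a/EI  [x>a] = 13·6/100000 = 39/50000 rad
Load 2 — triangular load w₀=-11 kN/m (0→w₀ over full span):
  θ_2 = (w₀Lx²/4-w₀L²x/3-w₀x⁴/(24L))/EI = ((-11)·12·(48/5)²/4-(-11)·12²·(48/5)/3-(-11)·(48/5)⁴/(24·12))/100000 = 45936/1953125 rad
Superposition: θ = Σ θ_i = 759351/31250000 rad ≈ 0.024299 rad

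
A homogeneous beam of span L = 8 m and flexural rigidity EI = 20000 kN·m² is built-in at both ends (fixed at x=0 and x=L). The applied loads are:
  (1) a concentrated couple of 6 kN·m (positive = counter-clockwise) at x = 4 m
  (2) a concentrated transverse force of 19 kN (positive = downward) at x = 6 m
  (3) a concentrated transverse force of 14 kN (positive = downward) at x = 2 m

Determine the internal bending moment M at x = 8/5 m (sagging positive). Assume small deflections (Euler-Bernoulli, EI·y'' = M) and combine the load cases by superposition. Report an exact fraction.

M(8/5) = 43/40 kN·m

Load 1 — applied couple M₀=6 kN·m at a=4 m (b=L-a=4):
  M_1 = R_Ax - M_A  [x≤a] with R_A=9/8, M_A=3/2 = (9/8)·(8/5) - (3/2) = 3/10 kN·m
Load 2 — point force P=19 kN at a=6 m (b=L-a=2):
  M_2 = Pb²(3a+b)x/L³ - Pab²/L²  [x≤a] = 19·2²·(3·6+2)·(8/5)/8³ - 19·6·2²/8² = -19/8 kN·m
Load 3 — point force P=14 kN at a=2 m (b=L-a=6):
  M_3 = Pb²(3a+b)x/L³ - Pab²/L²  [x≤a] = 14·6²·(3·2+6)·(8/5)/8³ - 14·2·6²/8² = 63/20 kN·m
Superposition: M = Σ M_i = 43/40 kN·m ≈ 1.075000 kN·m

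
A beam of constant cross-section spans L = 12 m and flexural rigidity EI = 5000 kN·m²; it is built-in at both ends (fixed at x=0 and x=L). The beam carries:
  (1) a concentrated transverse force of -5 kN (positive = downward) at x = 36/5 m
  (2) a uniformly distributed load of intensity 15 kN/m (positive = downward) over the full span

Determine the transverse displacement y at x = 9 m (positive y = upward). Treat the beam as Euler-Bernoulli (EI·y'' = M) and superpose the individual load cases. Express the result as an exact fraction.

y(9) = -17253/200000 m

Load 1 — point force P=-5 kN at a=36/5 m (b=L-a=24/5):
  y_1 = -Pa²(L-x)²(3bL-(3b+a)(L-x))/(6L³EI)  [x>a] = -(-5)·(36/5)²·(12-9)²·(3·(24/5)·12-(3·(24/5)+(36/5))·(12-9))/(6·12³·5000) = 243/50000 m
Load 2 — uniform load w=15 kN/m over full span:
  y_2 = -wx²(L-x)²/(24EI) = -15·9²·(12-9)²/(24·5000) = -729/8000 m
Superposition: y = Σ y_i = -17253/200000 m ≈ -0.086265 m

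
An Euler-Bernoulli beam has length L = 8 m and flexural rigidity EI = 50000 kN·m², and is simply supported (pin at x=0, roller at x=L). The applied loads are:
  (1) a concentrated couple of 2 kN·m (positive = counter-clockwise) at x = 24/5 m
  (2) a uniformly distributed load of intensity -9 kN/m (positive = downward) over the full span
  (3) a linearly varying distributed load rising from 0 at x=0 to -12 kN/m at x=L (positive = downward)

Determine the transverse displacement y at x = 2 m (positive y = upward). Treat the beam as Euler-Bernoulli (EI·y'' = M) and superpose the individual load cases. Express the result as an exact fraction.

Load 1 — applied couple M₀=2 kN·m at a=24/5 m (b=L-a=16/5):
  y_1 = (M₀x³/(6L)+C₁x)/EI  [x≤a] with C₁=M₀(3b²-L²)/(6L)=-104/75 = (2·2³/(6·8)+(-104/75)·2)/50000 = -61/1250000 m
Load 2 — uniform load w=-9 kN/m over full span:
  y_2 = -wx(L³-2Lx²+x³)/(24EI) = -(-9)·2·(8³-2·8·2²+2³)/(24·50000) = 171/25000 m
Load 3 — triangular load w₀=-12 kN/m (0→w₀ over full span):
  y_3 = -w₀x(7L⁴-10L²x²+3x⁴)/(360LEI) = -(-12)·2·(7·8⁴-10·8²·2²+3·2⁴)/(360·8·50000) = 109/25000 m
Superposition: y = Σ y_i = 13939/1250000 m ≈ 0.011151 m

y(2) = 13939/1250000 m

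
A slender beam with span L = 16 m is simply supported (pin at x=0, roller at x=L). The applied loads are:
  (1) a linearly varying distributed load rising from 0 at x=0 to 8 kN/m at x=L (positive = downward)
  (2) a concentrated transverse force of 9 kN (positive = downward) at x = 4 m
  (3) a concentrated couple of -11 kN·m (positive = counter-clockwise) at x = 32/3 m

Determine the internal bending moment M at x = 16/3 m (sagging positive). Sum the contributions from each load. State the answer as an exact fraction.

Load 1 — triangular load w₀=8 kN/m (0→w₀ over full span):
  M_1 = w₀Lx/6 - w₀x³/(6L) = 8·16·(16/3)/6 - 8·(16/3)³/(6·16) = 8192/81 kN·m
Load 2 — point force P=9 kN at a=4 m (b=L-a=12):
  M_2 = Pa(L-x)/L  [x>a] = 9·4·(16-(16/3))/16 = 24 kN·m
Load 3 — applied couple M₀=-11 kN·m at a=32/3 m (b=L-a=16/3):
  M_3 = M₀x/L  [x≤a] = (-11)·(16/3)/16 = -11/3 kN·m
Superposition: M = Σ M_i = 9839/81 kN·m ≈ 121.469136 kN·m

M(16/3) = 9839/81 kN·m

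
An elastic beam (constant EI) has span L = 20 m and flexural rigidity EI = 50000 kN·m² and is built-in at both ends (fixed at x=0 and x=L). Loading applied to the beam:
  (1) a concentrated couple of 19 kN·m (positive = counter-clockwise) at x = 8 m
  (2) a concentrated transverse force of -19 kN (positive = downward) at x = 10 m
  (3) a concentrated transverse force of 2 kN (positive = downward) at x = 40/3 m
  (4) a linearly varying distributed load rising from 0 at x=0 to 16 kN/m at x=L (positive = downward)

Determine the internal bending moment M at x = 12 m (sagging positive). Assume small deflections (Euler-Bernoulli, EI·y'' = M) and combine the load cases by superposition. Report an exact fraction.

M(12) = 689593/6750 kN·m

Load 1 — applied couple M₀=19 kN·m at a=8 m (b=L-a=12):
  M_1 = R_Ax - M_A - M₀  [x>a] with R_A=171/125, M_A=57/25 = (171/125)·12 - (57/25) - 19 = -608/125 kN·m
Load 2 — point force P=-19 kN at a=10 m (b=L-a=10):
  M_2 = Pa²(a+3b)(L-x)/L³ - Pa²b/L²  [x>a] = (-19)·10²·(10+3·10)·(20-12)/20³ - (-19)·10²·10/20² = -57/2 kN·m
Load 3 — point force P=2 kN at a=40/3 m (b=L-a=20/3):
  M_3 = Pb²(3a+b)x/L³ - Pab²/L²  [x≤a] = 2·(20/3)²·(3·(40/3)+(20/3))·12/20³ - 2·(40/3)·(20/3)²/20² = 88/27 kN·m
Load 4 — triangular load w₀=16 kN/m (0→w₀ over full span):
  M_4 = 3w₀Lx/20 - w₀L²/30 - w₀x³/(6L) = 3·16·20·12/20 - 16·20²/30 - 16·12³/(6·20) = 1984/15 kN·m
Superposition: M = Σ M_i = 689593/6750 kN·m ≈ 102.161926 kN·m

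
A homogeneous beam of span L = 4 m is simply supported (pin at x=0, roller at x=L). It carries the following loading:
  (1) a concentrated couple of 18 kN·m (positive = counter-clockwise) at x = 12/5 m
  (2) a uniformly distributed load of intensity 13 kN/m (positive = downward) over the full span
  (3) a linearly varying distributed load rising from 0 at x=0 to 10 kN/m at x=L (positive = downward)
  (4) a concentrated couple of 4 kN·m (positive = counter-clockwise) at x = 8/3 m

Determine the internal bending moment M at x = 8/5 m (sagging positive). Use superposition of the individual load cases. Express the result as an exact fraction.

Load 1 — applied couple M₀=18 kN·m at a=12/5 m (b=L-a=8/5):
  M_1 = M₀x/L  [x≤a] = 18·(8/5)/4 = 36/5 kN·m
Load 2 — uniform load w=13 kN/m over full span:
  M_2 = wx(L-x)/2 = 13·(8/5)·(4-(8/5))/2 = 624/25 kN·m
Load 3 — triangular load w₀=10 kN/m (0→w₀ over full span):
  M_3 = w₀Lx/6 - w₀x³/(6L) = 10·4·(8/5)/6 - 10·(8/5)³/(6·4) = 224/25 kN·m
Load 4 — applied couple M₀=4 kN·m at a=8/3 m (b=L-a=4/3):
  M_4 = M₀x/L  [x≤a] = 4·(8/5)/4 = 8/5 kN·m
Superposition: M = Σ M_i = 1068/25 kN·m ≈ 42.720000 kN·m

M(8/5) = 1068/25 kN·m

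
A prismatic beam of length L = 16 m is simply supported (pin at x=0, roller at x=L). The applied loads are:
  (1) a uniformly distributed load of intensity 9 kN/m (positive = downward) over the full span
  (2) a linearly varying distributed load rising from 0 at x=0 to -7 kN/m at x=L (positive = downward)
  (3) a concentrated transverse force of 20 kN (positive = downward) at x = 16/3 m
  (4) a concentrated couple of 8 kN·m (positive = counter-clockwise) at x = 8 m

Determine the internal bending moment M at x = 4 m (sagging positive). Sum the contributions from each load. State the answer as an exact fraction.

Load 1 — uniform load w=9 kN/m over full span:
  M_1 = wx(L-x)/2 = 9·4·(16-4)/2 = 216 kN·m
Load 2 — triangular load w₀=-7 kN/m (0→w₀ over full span):
  M_2 = w₀Lx/6 - w₀x³/(6L) = (-7)·16·4/6 - (-7)·4³/(6·16) = -70 kN·m
Load 3 — point force P=20 kN at a=16/3 m (b=L-a=32/3):
  M_3 = Pbx/L  [x≤a] = 20·(32/3)·4/16 = 160/3 kN·m
Load 4 — applied couple M₀=8 kN·m at a=8 m (b=L-a=8):
  M_4 = M₀x/L  [x≤a] = 8·4/16 = 2 kN·m
Superposition: M = Σ M_i = 604/3 kN·m ≈ 201.333333 kN·m

M(4) = 604/3 kN·m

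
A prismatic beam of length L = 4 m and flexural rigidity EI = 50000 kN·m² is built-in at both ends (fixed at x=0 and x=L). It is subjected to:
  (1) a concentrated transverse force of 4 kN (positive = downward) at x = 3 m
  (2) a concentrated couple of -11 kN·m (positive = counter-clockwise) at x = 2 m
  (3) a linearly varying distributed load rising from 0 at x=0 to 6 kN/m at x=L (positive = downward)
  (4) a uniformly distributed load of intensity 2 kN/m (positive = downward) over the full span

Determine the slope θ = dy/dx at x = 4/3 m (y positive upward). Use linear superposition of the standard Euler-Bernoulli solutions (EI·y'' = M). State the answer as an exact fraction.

θ(4/3) = -253/5062500 rad

Load 1 — point force P=4 kN at a=3 m (b=L-a=1):
  θ_1 = -Pb²x(2aL-(3a+b)x)/(2L³EI)  [x≤a] = -4·1²·(4/3)·(2·3·4-(3·3+1)·(4/3))/(2·4³·50000) = -1/112500 rad
Load 2 — applied couple M₀=-11 kN·m at a=2 m (b=L-a=2):
  θ_2 = (R_Ax²/2 - M_Ax)/EI  [x≤a] with R_A=-33/8, M_A=-11/4 = ((-33/8)·(4/3)²/2 - (-11/4)·(4/3))/50000 = 0 rad
Load 3 — triangular load w₀=6 kN/m (0→w₀ over full span):
  θ_3 = -w₀(2x(L-x)(L-2x)(x+2L)+x²(L-x)²)/(120LEI) = -6·(2·(4/3)·(4-(4/3))·(4-2·(4/3))·((4/3)+2·4)+(4/3)²·(4-(4/3))²)/(120·4·50000) = -32/1265625 rad
Load 4 — uniform load w=2 kN/m over full span:
  θ_4 = -wx(L-x)(L-2x)/(12EI) = -2·(4/3)·(4-(4/3))·(4-2·(4/3))/(12·50000) = -4/253125 rad
Superposition: θ = Σ θ_i = -253/5062500 rad ≈ -0.000050 rad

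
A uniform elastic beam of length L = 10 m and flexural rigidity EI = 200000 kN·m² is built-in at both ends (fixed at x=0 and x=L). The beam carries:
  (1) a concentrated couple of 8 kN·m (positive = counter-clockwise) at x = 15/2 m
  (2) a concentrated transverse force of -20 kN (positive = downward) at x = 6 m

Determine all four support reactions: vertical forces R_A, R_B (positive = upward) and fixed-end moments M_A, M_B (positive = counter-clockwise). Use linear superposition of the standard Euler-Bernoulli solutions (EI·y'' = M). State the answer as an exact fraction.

Load 1 — applied couple M₀=8 kN·m at a=15/2 m (b=L-a=5/2):
  R_A = 6M₀ab/L³ = 6·8·(15/2)·(5/2)/10³ = 9/10 kN
  M_A = M₀b(2a-b)/L² = 8·(5/2)·(2·(15/2)-(5/2))/10² = 5/2 kN·m
  R_B = -6M₀ab/L³ = -6·8·(15/2)·(5/2)/10³ = -9/10 kN
  M_B = M₀a(2b-a)/L² = 8·(15/2)·(2·(5/2)-(15/2))/10² = -3/2 kN·m
Load 2 — point force P=-20 kN at a=6 m (b=L-a=4):
  R_A = Pb²(3a+b)/L³ = (-20)·4²·(3·6+4)/10³ = -176/25 kN
  M_A = Pab²/L² = (-20)·6·4²/10² = -96/5 kN·m
  R_B = Pa²(a+3b)/L³ = (-20)·6²·(6+3·4)/10³ = -324/25 kN
  M_B = -Pa²b/L² = -(-20)·6²·4/10² = 144/5 kN·m
Superposition: R_A = -307/50 kN, M_A = -167/10 kN·m, R_B = -693/50 kN, M_B = 273/10 kN·m

R_A = -307/50 kN, M_A = -167/10 kN·m, R_B = -693/50 kN, M_B = 273/10 kN·m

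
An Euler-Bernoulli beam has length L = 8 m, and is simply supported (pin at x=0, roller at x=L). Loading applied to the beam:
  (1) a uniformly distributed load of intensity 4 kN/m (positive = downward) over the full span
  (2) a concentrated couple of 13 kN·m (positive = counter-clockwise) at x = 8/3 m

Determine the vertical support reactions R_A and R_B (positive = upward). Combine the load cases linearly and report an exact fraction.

R_A = 141/8 kN, R_B = 115/8 kN

Load 1 — uniform load w=4 kN/m over full span:
  R_A = wL/2 = 4·8/2 = 16 kN
  R_B = wL/2 = 4·8/2 = 16 kN
Load 2 — applied couple M₀=13 kN·m at a=8/3 m (b=L-a=16/3):
  R_A = M₀/L = 13/8 kN
  R_B = -M₀/L = -13/8 kN
Superposition: R_A = 141/8 kN, R_B = 115/8 kN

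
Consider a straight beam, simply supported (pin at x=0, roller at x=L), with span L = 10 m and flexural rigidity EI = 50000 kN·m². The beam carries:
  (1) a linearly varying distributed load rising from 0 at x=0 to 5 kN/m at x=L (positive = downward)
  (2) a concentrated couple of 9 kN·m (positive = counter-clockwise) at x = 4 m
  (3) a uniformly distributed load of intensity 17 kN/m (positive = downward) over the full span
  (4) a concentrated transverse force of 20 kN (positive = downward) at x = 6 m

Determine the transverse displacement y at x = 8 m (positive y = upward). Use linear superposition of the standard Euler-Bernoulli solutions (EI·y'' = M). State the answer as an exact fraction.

Load 1 — triangular load w₀=5 kN/m (0→w₀ over full span):
  y_1 = -w₀x(7L⁴-10L²x²+3x⁴)/(360LEI) = -5·8·(7·10⁴-10·10²·8²+3·8⁴)/(360·10·50000) = -127/31250 m
Load 2 — applied couple M₀=9 kN·m at a=4 m (b=L-a=6):
  y_2 = (M₀x³/(6L)-M₀(x-a)²/2+C₁x)/EI  [x>a] with C₁=M₀(3b²-L²)/(6L)=6/5 = (9·8³/(6·10)-9·(8-4)²/2+(6/5)·8)/50000 = 9/31250 m
Load 3 — uniform load w=17 kN/m over full span:
  y_3 = -wx(L³-2Lx²+x³)/(24EI) = -17·8·(10³-2·10·8²+8³)/(24·50000) = -493/18750 m
Load 4 — point force P=20 kN at a=6 m (b=L-a=4):
  y_4 = -Pa(L-x)(2Lx-a²-x²)/(6LEI)  [x>a] = -20·6·(10-8)·(2·10·8-6²-8²)/(6·10·50000) = -3/625 m
Superposition: y = Σ y_i = -3269/93750 m ≈ -0.034869 m

y(8) = -3269/93750 m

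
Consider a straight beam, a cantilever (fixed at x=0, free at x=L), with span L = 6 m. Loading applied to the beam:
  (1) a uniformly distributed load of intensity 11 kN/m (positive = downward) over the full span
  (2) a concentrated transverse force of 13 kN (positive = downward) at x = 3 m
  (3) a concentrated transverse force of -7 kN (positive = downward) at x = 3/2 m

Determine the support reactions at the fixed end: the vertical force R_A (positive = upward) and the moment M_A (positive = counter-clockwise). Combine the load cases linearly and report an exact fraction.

Load 1 — uniform load w=11 kN/m over full span:
  R_A = wL = 11·6 = 66 kN
  M_A = wL²/2 = 11·6²/2 = 198 kN·m
Load 2 — point force P=13 kN at a=3 m (b=L-a=3):
  R_A = P = 13 kN
  M_A = Pa = 13·3 = 39 kN·m
Load 3 — point force P=-7 kN at a=3/2 m (b=L-a=9/2):
  R_A = P = (-7) = -7 kN
  M_A = Pa = (-7)·(3/2) = -21/2 kN·m
Superposition: R_A = 72 kN, M_A = 453/2 kN·m

R_A = 72 kN, M_A = 453/2 kN·m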